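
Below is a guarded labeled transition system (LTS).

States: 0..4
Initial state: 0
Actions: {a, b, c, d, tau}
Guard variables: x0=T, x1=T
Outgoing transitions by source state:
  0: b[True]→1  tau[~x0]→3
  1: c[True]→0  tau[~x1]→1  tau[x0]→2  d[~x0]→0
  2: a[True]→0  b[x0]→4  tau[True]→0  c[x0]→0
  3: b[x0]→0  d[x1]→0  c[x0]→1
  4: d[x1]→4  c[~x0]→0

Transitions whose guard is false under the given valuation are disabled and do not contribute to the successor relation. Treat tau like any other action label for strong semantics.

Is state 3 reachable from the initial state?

Guard filter leaves 11 enabled edge(s).
L0 = {0}
L1 = {1}  cumulative {0,1}
L2 = {2}  cumulative {0,1,2}
L3 = {4}  cumulative {0,1,2,4}
Reachable = {0,1,2,4}

Answer: UNREACHABLE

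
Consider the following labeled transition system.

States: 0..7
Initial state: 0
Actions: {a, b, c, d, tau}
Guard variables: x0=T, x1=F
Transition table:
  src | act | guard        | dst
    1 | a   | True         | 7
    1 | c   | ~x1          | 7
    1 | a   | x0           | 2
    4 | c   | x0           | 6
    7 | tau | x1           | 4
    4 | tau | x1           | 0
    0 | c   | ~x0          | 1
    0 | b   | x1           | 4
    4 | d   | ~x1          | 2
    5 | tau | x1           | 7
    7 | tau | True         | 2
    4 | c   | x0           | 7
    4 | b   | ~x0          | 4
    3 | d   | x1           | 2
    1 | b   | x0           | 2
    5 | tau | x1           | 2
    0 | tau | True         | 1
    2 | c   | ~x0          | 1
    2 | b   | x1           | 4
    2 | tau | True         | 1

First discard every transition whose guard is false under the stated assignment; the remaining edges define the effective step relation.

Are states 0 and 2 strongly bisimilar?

Answer: BISIMILAR

Trace:
Compute ~ classes (split until stable):
  P[0] = {{0,1,2,3,4,5,6,7}}
  P[1] = {{0,2,7},{1},{3,5,6},{4}}
  P[2] = {{0,2},{1},{3,5,6},{4},{7}}
5 equivalence class(es) (converged in 3)
class of 0: {0,2}; class of 2: {0,2}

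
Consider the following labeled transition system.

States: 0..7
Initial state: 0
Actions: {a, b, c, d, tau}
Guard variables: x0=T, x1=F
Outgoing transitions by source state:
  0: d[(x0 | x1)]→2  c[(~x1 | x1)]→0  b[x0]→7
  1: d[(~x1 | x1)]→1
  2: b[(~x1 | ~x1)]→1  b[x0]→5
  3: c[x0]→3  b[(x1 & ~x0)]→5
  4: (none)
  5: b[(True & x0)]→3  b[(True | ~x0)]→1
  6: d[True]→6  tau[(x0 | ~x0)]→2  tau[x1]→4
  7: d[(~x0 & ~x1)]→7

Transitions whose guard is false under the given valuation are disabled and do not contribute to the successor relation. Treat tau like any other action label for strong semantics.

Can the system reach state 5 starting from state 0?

Guard filter leaves 11 enabled edge(s).
Layer 0: {0}
Layer 1: {2,7}  total {0,2,7}
Layer 2: {1,5}  total {0,1,2,5,7}
Layer 3: {3}  total {0,1,2,3,5,7}
R = {0,1,2,3,5,7}
Path to 5: d·b

Answer: REACHABLE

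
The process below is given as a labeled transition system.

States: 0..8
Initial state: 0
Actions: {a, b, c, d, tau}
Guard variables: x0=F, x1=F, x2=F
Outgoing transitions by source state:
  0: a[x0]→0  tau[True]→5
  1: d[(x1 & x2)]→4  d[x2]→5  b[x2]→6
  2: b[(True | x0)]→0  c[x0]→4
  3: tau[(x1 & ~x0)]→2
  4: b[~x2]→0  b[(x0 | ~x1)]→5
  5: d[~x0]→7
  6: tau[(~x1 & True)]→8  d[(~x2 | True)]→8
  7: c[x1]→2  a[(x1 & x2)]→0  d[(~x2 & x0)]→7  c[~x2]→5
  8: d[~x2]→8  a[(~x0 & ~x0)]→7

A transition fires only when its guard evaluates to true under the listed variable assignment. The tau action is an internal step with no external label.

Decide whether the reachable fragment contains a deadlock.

Answer: DEADLOCK-FREE

Working:
Reach set: {0,5,7}
  0: tau→5  [deg 1]
  5: d→7  [deg 1]
  7: c→5  [deg 1]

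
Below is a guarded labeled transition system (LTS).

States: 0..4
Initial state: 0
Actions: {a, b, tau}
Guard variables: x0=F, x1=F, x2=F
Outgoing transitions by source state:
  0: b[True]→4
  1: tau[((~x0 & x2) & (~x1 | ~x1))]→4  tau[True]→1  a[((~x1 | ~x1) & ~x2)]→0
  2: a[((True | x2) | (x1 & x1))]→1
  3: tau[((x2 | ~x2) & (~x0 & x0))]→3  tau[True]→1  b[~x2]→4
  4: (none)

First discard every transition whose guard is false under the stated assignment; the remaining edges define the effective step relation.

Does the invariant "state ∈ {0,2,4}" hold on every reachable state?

Inv-set: {0,2,4}
Reachable = {0,4}
  0: ✓
  4: ✓

Answer: INVARIANT HOLDS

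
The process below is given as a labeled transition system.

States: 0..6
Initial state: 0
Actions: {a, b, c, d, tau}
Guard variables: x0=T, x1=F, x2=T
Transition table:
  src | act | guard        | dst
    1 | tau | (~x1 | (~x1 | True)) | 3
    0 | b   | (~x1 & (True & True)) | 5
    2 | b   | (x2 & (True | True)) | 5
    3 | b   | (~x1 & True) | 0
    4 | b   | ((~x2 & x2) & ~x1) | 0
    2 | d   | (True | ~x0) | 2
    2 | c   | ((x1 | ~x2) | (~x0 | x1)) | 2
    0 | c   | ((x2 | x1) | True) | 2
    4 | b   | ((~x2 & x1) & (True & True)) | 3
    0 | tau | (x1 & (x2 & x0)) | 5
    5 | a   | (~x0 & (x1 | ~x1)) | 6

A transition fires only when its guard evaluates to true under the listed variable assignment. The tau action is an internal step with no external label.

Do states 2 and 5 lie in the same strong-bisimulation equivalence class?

Answer: NOT BISIMILAR

Analysis:
Bisimulation quotient by refinement:
  P[0] = {{0,1,2,3,4,5,6}}
  P[1] = {{0},{1},{2},{3},{4,5,6}}
Fixed point at round 2; 5 class(es).
2∈{2}, 5∈{4,5,6}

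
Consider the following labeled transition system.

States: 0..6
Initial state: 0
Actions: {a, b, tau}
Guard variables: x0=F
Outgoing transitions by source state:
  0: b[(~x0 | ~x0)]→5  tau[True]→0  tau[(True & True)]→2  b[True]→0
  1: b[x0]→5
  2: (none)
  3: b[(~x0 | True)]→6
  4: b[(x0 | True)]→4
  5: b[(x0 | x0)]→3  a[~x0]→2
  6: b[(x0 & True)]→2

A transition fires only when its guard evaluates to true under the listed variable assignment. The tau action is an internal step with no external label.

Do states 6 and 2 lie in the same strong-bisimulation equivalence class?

Answer: BISIMILAR

Analysis:
Compute ~ classes (split until stable):
  round 0: {{0,1,2,3,4,5,6}}
  round 1: {{0},{1,2,6},{3,4},{5}}
  round 2: {{0},{1,2,6},{3},{4},{5}}
Fixed point at round 3; 5 class(es).
6∈{1,2,6}, 2∈{1,2,6}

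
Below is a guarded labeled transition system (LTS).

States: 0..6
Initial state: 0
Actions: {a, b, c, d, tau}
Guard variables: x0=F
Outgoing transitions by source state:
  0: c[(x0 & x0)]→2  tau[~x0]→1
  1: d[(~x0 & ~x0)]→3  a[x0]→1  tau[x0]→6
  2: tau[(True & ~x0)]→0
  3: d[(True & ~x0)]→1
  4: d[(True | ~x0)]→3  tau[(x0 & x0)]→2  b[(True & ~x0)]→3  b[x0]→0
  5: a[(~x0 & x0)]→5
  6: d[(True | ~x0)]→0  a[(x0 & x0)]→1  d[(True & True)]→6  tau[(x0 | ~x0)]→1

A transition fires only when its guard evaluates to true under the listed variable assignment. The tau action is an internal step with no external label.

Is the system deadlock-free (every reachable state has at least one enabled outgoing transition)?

R = {0,1,3}
  0: tau→1  [1 exit(s)]
  1: d→3  [1 exit(s)]
  3: d→1  [1 exit(s)]

Answer: DEADLOCK-FREE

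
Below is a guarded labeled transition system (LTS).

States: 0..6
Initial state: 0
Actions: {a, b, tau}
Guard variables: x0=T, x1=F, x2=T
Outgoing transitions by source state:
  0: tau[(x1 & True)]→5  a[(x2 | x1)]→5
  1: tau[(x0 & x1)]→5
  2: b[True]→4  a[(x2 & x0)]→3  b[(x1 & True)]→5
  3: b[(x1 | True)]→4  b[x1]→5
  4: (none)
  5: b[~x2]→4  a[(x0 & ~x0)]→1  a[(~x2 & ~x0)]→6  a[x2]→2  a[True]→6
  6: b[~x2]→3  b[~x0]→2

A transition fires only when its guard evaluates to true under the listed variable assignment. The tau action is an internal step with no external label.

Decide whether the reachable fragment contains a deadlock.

Reach set: {0,2,3,4,5,6}
  0: a→5  [1 exit(s)]
  2: a→3  b→4  [2 exit(s)]
  3: b→4  [1 exit(s)]
  4: ∅  [no exit]
  5: a→2  a→6  [2 exit(s)]
  6: ∅  [no exit]
witness 4: a·a·b

Answer: DEADLOCK at state 4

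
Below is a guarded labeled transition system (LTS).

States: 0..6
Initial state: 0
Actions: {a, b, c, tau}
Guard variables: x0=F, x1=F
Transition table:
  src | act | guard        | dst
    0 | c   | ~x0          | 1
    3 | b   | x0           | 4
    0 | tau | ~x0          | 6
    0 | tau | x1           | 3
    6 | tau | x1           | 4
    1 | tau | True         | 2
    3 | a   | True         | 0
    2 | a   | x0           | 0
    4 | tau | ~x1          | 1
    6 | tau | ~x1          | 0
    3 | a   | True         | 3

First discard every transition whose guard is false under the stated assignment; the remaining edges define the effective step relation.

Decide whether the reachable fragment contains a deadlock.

R = {0,1,2,6}
  0: c→1  tau→6  [deg 2]
  1: tau→2  [deg 1]
  2: ∅  [STUCK]
  6: tau→0  [deg 1]
Path to 2: c·tau

Answer: DEADLOCK at state 2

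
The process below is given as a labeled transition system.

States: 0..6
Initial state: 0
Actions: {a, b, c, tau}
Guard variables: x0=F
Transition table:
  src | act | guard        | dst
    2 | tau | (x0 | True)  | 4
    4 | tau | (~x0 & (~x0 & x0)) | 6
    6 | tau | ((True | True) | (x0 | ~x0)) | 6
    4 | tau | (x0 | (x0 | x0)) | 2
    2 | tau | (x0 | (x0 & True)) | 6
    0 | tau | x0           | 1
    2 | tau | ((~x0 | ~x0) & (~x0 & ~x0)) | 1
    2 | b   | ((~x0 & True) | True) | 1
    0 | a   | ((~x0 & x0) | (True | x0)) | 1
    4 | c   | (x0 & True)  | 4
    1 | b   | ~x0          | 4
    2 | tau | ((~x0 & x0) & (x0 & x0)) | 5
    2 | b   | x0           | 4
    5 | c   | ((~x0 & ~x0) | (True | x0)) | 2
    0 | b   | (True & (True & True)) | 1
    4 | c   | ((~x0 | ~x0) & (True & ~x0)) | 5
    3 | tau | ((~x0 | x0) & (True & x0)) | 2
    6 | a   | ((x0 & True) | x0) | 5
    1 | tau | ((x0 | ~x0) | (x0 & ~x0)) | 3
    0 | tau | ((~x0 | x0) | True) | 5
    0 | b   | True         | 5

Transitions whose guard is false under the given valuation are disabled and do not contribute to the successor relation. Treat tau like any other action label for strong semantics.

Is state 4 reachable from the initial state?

Answer: REACHABLE

Working:
Guard filter leaves 12 enabled edge(s).
depth 0: {0}
depth 1: {1,5}  cumulative {0,1,5}
depth 2: {2,3,4}  cumulative {0,1,2,3,4,5}
R = {0,1,2,3,4,5}
Path to 4: a·b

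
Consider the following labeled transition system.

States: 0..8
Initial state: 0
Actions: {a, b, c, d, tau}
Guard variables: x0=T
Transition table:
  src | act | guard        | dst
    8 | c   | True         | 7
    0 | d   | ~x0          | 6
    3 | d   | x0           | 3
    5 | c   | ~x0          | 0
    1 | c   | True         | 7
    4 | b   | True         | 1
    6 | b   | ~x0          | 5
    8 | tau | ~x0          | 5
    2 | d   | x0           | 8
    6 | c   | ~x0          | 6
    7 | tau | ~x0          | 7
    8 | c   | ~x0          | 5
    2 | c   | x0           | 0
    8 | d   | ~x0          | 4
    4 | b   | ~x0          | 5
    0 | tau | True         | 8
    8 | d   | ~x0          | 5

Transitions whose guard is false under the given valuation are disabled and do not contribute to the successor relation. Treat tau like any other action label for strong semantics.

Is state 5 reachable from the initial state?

7 transition(s) survive guard evaluation.
Layer 0: {0}
Layer 1: {8}  now seen {0,8}
Layer 2: {7}  now seen {0,7,8}
Reachable = {0,7,8}

Answer: UNREACHABLE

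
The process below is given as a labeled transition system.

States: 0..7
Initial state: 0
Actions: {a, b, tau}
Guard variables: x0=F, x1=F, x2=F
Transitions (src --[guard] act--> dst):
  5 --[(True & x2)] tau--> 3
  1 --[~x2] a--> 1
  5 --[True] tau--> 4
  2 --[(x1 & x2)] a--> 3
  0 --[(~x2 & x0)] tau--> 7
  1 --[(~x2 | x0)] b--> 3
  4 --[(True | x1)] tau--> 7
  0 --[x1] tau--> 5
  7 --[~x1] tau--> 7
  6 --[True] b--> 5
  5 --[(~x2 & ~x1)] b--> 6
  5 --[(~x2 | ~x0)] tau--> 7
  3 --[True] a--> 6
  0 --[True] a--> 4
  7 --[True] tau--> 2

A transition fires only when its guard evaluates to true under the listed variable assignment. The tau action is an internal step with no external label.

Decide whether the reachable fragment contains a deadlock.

Reachable = {0,2,4,7}
  0: a→4  [1 out]
  2: ∅  [no exit]
  4: tau→7  [1 out]
  7: tau→2  tau→7  [2 out]
trace reaching 2: a·tau·tau

Answer: DEADLOCK at state 2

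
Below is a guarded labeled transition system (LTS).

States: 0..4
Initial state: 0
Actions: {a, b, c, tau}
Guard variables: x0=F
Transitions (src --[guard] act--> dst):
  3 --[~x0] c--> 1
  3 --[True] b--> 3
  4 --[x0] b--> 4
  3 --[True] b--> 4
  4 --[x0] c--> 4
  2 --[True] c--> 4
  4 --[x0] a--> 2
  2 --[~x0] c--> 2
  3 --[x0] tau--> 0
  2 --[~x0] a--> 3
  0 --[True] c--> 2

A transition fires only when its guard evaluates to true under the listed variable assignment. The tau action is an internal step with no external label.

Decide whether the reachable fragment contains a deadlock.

Answer: DEADLOCK at state 1

Analysis:
Reachable = {0,1,2,3,4}
  0: c→2  [1 exit(s)]
  1: ∅  [STUCK]
  2: a→3  c→2  c→4  [3 exit(s)]
  3: b→3  b→4  c→1  [3 exit(s)]
  4: ∅  [STUCK]
witness 1: c·a·c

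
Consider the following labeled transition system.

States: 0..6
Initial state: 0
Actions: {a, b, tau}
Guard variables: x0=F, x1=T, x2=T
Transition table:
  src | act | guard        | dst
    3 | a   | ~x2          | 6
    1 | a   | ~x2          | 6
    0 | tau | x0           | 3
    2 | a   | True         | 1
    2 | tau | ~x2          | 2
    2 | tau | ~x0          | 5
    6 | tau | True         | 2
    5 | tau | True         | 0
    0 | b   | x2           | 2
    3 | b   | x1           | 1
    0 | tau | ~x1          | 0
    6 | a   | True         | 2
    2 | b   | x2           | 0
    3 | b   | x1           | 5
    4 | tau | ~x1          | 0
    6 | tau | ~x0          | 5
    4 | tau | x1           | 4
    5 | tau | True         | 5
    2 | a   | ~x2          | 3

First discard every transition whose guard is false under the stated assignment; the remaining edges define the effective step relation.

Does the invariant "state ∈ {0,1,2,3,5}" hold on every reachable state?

Allowed set {0,1,2,3,5}
R = {0,1,2,5}
  0: ok
  1: ok
  2: ok
  5: ok

Answer: INVARIANT HOLDS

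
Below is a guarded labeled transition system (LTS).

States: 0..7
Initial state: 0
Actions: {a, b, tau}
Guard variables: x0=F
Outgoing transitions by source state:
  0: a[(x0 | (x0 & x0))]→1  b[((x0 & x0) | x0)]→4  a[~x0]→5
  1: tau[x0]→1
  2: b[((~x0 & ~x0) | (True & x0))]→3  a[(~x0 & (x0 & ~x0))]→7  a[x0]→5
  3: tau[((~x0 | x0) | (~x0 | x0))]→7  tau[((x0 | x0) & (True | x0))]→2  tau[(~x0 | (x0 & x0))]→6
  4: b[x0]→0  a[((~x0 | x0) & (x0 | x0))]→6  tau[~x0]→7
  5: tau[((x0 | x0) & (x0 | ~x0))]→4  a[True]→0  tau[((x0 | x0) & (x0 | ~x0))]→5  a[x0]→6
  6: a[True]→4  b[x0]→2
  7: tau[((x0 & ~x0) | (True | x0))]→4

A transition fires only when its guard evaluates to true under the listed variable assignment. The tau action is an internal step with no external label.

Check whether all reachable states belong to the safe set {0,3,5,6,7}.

Answer: INVARIANT HOLDS

Trace:
Safe = {0,3,5,6,7}
Reach set: {0,5}
  0: ok
  5: ok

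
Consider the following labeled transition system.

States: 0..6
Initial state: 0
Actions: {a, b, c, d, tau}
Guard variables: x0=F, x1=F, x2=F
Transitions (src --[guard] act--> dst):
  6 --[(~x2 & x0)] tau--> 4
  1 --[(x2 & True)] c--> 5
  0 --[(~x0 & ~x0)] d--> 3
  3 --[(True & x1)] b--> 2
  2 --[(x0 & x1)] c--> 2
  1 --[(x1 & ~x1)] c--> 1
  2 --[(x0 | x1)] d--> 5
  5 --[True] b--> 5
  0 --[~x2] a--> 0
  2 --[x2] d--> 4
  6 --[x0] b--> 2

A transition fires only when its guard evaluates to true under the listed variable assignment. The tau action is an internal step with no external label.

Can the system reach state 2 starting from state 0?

After dropping false guards: 3 live edges.
L0 = {0}
L1 = {3}  total {0,3}
Reachable = {0,3}

Answer: UNREACHABLE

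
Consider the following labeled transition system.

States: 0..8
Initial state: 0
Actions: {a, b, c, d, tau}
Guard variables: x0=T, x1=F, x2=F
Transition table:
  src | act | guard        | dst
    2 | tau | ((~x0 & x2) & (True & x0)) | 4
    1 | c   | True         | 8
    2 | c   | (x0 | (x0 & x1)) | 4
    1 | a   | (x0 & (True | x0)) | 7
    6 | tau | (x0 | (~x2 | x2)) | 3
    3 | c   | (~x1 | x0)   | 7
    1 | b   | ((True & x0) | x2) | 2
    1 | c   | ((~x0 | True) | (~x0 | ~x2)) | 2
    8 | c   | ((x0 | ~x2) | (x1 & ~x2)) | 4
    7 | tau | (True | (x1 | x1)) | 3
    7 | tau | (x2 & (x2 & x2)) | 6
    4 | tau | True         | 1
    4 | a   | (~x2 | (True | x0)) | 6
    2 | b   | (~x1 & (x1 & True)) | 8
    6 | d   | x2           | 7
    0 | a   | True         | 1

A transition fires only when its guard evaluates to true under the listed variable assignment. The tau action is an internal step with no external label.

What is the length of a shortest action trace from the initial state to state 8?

Layered search for 8:
  Layer 0: {0}
  Layer 1: {1}
  Layer 2: {2,7,8}
depth(8)=2, e.g. a·c

Answer: 2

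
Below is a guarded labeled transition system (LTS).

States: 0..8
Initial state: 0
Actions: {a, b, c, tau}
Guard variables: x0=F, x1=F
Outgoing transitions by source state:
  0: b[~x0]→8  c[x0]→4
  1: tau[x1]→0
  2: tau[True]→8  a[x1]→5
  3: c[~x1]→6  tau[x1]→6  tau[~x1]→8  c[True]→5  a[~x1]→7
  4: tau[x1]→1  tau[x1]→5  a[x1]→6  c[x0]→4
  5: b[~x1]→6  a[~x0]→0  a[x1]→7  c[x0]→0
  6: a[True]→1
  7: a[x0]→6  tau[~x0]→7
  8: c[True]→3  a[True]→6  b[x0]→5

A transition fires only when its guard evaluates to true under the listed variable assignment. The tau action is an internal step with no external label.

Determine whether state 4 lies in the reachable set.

12 transition(s) survive guard evaluation.
depth 0: {0}
depth 1: {8}  now seen {0,8}
depth 2: {3,6}  now seen {0,3,6,8}
depth 3: {1,5,7}  now seen {0,1,3,5,6,7,8}
R = {0,1,3,5,6,7,8}

Answer: UNREACHABLE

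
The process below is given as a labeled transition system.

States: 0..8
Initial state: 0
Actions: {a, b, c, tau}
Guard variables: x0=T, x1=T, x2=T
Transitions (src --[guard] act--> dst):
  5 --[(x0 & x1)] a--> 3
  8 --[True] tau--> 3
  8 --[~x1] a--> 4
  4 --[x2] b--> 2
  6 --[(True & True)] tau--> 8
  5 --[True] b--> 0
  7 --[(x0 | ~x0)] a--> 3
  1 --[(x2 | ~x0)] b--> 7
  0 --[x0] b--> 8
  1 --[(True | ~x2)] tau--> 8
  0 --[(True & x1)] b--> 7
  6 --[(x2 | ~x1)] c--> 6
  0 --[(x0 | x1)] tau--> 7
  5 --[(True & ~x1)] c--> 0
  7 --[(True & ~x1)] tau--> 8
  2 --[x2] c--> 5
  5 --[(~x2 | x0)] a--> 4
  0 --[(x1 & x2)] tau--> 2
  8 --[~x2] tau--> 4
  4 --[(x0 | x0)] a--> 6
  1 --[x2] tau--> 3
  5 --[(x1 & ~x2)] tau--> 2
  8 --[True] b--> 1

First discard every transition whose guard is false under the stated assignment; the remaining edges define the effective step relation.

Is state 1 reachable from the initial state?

Answer: REACHABLE

Trace:
After dropping false guards: 18 live edges.
Layer 0: {0}
Layer 1: {2,7,8}  cumulative {0,2,7,8}
Layer 2: {1,3,5}  cumulative {0,1,2,3,5,7,8}
Layer 3: {4}  cumulative {0,1,2,3,4,5,7,8}
Layer 4: {6}  cumulative {0,1,2,3,4,5,6,7,8}
Reach set: {0,1,2,3,4,5,6,7,8}
witness 1: b·b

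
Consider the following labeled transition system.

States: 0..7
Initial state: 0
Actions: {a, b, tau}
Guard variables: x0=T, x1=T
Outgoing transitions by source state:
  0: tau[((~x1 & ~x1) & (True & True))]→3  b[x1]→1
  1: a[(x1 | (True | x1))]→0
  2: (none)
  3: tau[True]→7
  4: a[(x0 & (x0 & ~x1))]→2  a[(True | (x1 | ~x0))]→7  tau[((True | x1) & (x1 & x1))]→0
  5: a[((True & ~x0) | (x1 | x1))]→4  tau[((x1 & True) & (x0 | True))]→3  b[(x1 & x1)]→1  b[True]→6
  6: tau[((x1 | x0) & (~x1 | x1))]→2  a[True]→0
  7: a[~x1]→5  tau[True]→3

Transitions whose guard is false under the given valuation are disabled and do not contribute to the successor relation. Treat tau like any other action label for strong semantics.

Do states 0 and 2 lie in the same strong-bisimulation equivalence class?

Bisimulation quotient by refinement:
  π0 = {{0,1,2,3,4,5,6,7}}
  π1 = {{0},{1},{2},{3,7},{4,6},{5}}
  π2 = {{0},{1},{2},{3,7},{4},{5},{6}}
stable after 3 split(s): 7 block(s)
0∈{0}, 2∈{2}

Answer: NOT BISIMILAR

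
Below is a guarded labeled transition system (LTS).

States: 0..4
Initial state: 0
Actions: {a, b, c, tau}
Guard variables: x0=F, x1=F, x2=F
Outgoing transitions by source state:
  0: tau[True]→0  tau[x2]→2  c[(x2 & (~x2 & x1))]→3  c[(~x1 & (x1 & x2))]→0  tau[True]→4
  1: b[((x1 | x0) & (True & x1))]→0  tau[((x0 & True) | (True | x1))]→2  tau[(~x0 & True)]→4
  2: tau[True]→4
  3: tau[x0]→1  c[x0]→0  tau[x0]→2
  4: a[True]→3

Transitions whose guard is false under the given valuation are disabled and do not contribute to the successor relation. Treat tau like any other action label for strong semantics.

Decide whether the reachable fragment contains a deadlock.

R = {0,3,4}
  0: tau→0  tau→4  [2 out]
  3: ∅  [deadlock]
  4: a→3  [1 out]
witness 3: tau·a

Answer: DEADLOCK at state 3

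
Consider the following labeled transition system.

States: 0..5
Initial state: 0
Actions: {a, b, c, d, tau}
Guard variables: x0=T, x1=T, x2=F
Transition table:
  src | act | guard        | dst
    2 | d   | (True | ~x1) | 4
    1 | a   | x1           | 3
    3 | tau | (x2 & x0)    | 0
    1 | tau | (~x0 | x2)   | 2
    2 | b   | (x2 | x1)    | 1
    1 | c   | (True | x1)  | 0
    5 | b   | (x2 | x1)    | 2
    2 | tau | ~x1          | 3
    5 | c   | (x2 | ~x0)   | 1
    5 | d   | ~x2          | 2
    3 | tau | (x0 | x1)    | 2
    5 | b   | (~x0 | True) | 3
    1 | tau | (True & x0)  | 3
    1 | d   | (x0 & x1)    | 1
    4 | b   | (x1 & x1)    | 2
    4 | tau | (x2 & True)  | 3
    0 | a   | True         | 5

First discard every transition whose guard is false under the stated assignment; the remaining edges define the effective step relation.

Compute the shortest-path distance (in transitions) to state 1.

Layered search for 1:
  depth 0: {0}
  depth 1: {5}
  depth 2: {2,3}
  depth 3: {1,4}
first hit 1 at d=3 via a·b·b

Answer: 3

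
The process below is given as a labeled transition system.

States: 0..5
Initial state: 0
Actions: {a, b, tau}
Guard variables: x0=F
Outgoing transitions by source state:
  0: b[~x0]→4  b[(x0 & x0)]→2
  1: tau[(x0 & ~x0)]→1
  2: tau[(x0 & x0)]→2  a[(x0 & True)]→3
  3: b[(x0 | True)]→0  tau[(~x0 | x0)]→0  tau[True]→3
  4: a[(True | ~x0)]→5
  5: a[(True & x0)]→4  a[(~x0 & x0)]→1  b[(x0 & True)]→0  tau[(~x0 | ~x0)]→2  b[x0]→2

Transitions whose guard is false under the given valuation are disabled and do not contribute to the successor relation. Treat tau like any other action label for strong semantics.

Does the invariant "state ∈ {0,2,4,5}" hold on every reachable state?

Allowed set {0,2,4,5}
Reachable = {0,2,4,5}
  0: ok
  2: ok
  4: ok
  5: ok

Answer: INVARIANT HOLDS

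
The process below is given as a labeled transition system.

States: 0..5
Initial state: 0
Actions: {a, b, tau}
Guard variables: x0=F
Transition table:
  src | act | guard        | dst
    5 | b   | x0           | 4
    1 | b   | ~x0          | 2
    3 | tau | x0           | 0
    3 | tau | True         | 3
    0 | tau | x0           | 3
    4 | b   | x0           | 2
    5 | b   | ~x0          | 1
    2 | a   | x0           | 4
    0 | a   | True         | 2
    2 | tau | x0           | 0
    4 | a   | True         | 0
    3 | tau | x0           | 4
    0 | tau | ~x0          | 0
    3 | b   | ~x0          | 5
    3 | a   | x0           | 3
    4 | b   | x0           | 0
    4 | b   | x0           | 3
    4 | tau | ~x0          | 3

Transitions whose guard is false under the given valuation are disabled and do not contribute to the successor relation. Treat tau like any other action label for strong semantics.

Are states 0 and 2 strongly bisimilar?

Answer: NOT BISIMILAR

Analysis:
Refine partition for ~:
  π0 = {{0,1,2,3,4,5}}
  π1 = {{0,4},{1,5},{2},{3}}
  π2 = {{0},{1},{2},{3},{4},{5}}
stable after 3 split(s): 6 block(s)
0∈{0}, 2∈{2}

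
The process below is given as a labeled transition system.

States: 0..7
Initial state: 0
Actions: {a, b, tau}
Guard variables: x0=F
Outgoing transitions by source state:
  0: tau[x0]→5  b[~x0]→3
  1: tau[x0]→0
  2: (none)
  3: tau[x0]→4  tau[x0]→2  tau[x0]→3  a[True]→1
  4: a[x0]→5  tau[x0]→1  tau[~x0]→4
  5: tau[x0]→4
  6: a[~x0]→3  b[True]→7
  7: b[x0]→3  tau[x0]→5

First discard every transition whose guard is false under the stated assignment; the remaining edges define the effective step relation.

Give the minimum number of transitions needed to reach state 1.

Breadth-first toward 1:
  Layer 0: {0}
  Layer 1: {3}
  Layer 2: {1}
first hit 1 at d=2 via b·a

Answer: 2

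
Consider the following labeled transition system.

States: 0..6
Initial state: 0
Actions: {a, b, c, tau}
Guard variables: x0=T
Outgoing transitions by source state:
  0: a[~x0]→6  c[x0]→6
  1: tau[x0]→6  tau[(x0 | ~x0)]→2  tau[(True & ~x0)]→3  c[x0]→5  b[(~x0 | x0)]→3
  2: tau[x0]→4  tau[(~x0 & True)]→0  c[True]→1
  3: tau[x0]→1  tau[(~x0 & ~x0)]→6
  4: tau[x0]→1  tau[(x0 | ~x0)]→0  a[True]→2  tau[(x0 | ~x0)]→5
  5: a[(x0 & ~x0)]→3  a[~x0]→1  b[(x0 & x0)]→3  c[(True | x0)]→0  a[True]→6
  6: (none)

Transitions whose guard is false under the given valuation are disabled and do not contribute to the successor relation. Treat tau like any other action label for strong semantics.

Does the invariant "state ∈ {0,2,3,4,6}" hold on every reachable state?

Answer: INVARIANT HOLDS

Working:
Allowed set {0,2,3,4,6}
Reach set: {0,6}
  0: ✓
  6: ✓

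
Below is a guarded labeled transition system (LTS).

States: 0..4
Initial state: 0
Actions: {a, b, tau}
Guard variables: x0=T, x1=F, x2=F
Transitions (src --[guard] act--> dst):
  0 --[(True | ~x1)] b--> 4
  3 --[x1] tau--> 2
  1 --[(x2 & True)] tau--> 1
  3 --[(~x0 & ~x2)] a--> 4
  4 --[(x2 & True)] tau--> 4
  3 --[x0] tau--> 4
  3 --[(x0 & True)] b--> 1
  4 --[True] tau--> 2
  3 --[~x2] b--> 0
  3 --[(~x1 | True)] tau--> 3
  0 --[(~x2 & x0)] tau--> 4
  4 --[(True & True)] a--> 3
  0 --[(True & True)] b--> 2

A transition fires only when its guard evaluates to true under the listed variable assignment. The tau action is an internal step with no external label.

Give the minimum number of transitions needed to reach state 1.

Breadth-first toward 1:
  Layer 0: {0}
  Layer 1: {2,4}
  Layer 2: {3}
  Layer 3: {1}
first hit 1 at d=3 via b·a·b

Answer: 3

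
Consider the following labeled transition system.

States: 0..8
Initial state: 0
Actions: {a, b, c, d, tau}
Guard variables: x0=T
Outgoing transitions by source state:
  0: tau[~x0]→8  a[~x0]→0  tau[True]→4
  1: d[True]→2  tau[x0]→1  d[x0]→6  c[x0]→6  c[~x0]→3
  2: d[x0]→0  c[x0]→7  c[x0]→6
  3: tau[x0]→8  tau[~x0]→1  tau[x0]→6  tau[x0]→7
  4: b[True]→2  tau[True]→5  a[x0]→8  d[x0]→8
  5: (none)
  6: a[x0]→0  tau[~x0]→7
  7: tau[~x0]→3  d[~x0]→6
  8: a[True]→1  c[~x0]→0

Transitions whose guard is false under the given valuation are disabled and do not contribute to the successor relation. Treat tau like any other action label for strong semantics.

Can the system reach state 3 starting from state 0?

After dropping false guards: 17 live edges.
depth 0: {0}
depth 1: {4}  now seen {0,4}
depth 2: {2,5,8}  now seen {0,2,4,5,8}
depth 3: {1,6,7}  now seen {0,1,2,4,5,6,7,8}
R = {0,1,2,4,5,6,7,8}

Answer: UNREACHABLE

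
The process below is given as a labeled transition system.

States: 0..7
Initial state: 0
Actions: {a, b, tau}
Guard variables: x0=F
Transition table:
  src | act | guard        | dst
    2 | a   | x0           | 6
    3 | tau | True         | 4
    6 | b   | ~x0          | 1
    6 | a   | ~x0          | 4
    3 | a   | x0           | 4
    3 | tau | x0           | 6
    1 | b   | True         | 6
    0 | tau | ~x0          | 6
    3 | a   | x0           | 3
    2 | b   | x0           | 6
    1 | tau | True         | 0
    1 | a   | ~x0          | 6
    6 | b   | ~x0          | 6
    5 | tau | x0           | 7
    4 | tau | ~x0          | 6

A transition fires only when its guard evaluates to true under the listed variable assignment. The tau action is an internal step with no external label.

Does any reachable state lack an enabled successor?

Reachable = {0,1,4,6}
  0: tau→6  [1 exit(s)]
  1: a→6  b→6  tau→0  [3 exit(s)]
  4: tau→6  [1 exit(s)]
  6: a→4  b→1  b→6  [3 exit(s)]

Answer: DEADLOCK-FREE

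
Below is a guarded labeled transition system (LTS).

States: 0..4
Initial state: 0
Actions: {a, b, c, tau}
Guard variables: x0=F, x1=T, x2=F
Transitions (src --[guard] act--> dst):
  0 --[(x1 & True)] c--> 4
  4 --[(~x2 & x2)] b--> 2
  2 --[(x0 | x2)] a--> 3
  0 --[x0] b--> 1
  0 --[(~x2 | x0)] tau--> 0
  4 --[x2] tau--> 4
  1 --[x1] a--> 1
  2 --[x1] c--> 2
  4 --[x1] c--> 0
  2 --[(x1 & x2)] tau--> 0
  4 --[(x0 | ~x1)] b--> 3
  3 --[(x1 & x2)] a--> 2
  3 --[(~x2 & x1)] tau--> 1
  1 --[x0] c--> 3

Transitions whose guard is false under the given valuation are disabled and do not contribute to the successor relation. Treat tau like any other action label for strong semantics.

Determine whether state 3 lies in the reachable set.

Guard filter leaves 6 enabled edge(s).
Layer 0: {0}
Layer 1: {4}  cumulative {0,4}
Reach set: {0,4}

Answer: UNREACHABLE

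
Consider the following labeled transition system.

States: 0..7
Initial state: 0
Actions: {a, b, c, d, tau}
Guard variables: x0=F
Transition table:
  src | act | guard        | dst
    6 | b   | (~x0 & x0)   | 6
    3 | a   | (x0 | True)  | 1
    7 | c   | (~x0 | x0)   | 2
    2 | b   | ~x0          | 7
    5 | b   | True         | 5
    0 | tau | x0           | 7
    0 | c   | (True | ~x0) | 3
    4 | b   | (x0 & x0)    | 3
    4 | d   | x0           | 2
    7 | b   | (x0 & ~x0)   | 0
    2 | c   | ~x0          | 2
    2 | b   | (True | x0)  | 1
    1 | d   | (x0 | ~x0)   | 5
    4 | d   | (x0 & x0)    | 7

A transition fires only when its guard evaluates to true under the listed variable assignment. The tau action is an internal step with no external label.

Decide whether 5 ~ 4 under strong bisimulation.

Compute ~ classes (split until stable):
  round 0: {{0,1,2,3,4,5,6,7}}
  round 1: {{0,7},{1},{2},{3},{4,6},{5}}
  round 2: {{0},{1},{2},{3},{4,6},{5},{7}}
7 equivalence class(es) (converged in 3)
5∈{5}, 4∈{4,6}

Answer: NOT BISIMILAR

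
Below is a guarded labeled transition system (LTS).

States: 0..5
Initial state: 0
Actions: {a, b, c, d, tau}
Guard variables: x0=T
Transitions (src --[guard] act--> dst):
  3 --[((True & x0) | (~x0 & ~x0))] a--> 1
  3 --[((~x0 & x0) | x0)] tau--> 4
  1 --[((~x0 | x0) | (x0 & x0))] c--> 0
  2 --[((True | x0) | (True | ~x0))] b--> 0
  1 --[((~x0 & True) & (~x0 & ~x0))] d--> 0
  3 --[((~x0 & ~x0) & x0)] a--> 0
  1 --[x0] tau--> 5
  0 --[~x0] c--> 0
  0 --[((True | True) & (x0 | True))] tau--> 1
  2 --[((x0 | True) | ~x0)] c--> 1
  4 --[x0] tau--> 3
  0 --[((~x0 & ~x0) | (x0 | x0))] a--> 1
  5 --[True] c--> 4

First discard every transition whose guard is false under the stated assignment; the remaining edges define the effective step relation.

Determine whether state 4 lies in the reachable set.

Answer: REACHABLE

Analysis:
After dropping false guards: 10 live edges.
depth 0: {0}
depth 1: {1}  now seen {0,1}
depth 2: {5}  now seen {0,1,5}
depth 3: {4}  now seen {0,1,4,5}
depth 4: {3}  now seen {0,1,3,4,5}
Reachable = {0,1,3,4,5}
trace reaching 4: tau·tau·c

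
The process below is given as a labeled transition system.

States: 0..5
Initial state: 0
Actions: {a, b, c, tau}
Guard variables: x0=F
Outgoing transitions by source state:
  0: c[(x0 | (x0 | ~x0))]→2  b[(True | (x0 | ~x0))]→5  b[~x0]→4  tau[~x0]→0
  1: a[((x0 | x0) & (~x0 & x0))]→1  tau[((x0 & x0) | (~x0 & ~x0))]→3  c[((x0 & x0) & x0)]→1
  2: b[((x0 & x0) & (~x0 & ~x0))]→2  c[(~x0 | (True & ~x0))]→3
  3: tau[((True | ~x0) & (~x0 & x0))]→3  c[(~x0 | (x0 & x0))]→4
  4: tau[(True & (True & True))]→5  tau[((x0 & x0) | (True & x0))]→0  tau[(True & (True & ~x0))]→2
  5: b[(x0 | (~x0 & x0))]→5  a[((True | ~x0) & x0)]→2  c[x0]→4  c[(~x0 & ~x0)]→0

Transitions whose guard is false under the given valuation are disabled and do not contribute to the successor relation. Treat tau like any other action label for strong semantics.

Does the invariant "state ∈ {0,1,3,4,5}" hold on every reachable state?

Safe = {0,1,3,4,5}
Reachable = {0,2,3,4,5}
  0: ok
  2: VIOLATES
  3: ok
  4: ok
  5: ok
witness against invariant: c → 2

Answer: INVARIANT VIOLATED at state 2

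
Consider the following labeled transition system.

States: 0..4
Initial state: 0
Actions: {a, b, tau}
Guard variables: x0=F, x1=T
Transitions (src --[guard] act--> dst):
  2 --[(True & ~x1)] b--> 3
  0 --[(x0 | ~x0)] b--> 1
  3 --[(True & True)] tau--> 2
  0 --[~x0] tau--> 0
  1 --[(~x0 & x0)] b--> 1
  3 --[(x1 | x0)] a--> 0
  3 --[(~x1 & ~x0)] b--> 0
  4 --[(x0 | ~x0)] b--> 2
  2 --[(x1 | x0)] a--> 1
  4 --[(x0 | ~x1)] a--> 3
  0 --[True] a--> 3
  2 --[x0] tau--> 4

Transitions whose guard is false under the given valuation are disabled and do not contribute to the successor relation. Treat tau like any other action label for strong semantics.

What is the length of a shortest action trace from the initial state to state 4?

Layered search for 4:
  Layer 0: {0}
  Layer 1: {1,3}
  Layer 2: {2}
4 never appears.

Answer: UNREACHABLE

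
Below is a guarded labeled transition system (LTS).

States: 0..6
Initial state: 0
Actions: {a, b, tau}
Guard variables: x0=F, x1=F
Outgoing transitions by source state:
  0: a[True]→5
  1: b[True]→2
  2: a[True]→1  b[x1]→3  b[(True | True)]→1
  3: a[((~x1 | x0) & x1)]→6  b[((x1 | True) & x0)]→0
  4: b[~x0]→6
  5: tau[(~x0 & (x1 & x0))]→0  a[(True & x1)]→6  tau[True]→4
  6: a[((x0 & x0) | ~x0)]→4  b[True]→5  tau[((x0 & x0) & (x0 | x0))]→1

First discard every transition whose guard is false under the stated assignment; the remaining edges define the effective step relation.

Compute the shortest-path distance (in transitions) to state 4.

Answer: 2

Trace:
Breadth-first toward 4:
  depth 0: {0}
  depth 1: {5}
  depth 2: {4}
4 enters at depth 2; path a·tau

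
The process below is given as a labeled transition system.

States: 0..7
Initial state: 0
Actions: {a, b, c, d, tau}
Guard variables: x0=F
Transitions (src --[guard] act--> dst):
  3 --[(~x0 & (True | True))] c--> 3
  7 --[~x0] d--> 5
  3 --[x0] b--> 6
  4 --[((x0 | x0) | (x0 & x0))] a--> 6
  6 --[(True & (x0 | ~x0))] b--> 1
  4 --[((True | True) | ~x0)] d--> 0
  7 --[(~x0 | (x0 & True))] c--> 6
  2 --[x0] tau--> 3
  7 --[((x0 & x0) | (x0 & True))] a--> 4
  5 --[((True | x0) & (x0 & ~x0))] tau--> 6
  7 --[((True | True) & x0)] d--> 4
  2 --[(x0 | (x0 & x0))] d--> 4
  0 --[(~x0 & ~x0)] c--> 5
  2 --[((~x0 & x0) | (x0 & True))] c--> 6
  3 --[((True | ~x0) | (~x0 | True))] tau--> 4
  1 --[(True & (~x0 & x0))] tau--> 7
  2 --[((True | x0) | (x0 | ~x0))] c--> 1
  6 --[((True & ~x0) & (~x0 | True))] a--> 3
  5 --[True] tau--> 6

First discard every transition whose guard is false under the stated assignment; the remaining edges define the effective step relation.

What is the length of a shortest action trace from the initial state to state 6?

Breadth-first toward 6:
  Layer 0: {0}
  Layer 1: {5}
  Layer 2: {6}
6 enters at depth 2; path c·tau

Answer: 2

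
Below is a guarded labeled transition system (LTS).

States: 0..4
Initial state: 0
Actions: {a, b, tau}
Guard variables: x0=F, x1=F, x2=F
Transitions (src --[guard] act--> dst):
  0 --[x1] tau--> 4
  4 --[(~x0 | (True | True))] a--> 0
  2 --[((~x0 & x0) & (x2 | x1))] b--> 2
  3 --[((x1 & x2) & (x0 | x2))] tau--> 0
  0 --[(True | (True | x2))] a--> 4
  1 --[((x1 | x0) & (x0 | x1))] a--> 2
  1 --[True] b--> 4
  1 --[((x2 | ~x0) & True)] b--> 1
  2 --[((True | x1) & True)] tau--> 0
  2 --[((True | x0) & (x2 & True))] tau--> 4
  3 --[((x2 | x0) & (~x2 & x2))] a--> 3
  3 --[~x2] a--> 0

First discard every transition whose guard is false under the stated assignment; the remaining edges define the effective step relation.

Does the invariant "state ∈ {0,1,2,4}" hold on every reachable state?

Answer: INVARIANT HOLDS

Trace:
Inv-set: {0,1,2,4}
Reachable = {0,4}
  0: ok
  4: ok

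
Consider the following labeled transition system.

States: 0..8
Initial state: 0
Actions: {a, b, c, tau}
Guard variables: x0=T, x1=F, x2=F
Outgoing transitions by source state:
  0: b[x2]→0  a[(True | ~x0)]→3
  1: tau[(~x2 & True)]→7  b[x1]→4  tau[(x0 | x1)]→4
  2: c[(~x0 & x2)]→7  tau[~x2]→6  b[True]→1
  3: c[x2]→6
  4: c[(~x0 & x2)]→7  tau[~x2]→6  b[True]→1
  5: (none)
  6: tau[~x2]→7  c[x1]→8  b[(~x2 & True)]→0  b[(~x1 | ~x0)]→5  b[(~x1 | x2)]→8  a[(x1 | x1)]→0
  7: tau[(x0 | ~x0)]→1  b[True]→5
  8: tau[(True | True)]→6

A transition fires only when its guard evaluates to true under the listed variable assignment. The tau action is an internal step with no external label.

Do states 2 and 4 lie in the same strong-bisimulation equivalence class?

Answer: BISIMILAR

Trace:
Refine partition for ~:
  round 0: {{0,1,2,3,4,5,6,7,8}}
  round 1: {{0},{1,8},{2,4,6,7},{3,5}}
  round 2: {{0},{1,8},{2,4},{3,5},{6},{7}}
  round 3: {{0},{1},{2,4},{3,5},{6},{7},{8}}
stable after 4 split(s): 7 block(s)
class of 2: {2,4}; class of 4: {2,4}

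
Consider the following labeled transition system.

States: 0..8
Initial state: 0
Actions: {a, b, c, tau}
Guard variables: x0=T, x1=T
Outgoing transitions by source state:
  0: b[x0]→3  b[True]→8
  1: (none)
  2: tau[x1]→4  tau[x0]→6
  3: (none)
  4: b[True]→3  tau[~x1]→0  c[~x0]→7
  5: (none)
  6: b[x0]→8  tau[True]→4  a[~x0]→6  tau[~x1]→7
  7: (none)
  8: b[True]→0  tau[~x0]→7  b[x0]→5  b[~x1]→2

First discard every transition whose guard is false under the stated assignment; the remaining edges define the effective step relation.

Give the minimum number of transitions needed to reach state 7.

Answer: UNREACHABLE

Analysis:
Breadth-first toward 7:
  Layer 0: {0}
  Layer 1: {3,8}
  Layer 2: {5}
7 never appears.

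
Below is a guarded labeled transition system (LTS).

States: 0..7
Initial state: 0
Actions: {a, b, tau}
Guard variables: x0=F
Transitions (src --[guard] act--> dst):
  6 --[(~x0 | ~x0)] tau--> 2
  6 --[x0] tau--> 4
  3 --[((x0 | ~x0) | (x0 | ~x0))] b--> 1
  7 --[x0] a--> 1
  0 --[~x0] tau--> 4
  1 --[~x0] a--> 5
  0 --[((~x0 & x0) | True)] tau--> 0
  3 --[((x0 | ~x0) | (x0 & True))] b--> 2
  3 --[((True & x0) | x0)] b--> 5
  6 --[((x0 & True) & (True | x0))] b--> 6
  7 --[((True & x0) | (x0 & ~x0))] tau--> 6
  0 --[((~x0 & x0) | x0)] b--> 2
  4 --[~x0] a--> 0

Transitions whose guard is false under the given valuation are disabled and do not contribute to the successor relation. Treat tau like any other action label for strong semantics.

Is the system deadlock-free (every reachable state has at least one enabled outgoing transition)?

Answer: DEADLOCK-FREE

Analysis:
R = {0,4}
  0: tau→0  tau→4  [2 out]
  4: a→0  [1 out]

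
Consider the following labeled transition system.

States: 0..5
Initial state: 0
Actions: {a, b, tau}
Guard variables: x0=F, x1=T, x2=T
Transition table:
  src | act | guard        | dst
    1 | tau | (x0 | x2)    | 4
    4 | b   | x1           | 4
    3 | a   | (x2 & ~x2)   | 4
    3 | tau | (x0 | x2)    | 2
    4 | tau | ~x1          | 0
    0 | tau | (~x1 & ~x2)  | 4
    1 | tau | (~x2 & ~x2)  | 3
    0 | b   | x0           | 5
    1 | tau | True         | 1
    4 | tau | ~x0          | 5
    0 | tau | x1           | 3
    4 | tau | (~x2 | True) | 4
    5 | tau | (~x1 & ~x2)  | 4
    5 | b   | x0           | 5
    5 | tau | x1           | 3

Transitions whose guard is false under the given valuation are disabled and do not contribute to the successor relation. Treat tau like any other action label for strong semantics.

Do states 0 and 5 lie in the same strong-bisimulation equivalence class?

Answer: BISIMILAR

Trace:
Refine partition for ~:
  round 0: {{0,1,2,3,4,5}}
  round 1: {{0,1,3,5},{2},{4}}
  round 2: {{0,5},{1},{2},{3},{4}}
5 equivalence class(es) (converged in 3)
[0]={0,5}  [5]={0,5}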